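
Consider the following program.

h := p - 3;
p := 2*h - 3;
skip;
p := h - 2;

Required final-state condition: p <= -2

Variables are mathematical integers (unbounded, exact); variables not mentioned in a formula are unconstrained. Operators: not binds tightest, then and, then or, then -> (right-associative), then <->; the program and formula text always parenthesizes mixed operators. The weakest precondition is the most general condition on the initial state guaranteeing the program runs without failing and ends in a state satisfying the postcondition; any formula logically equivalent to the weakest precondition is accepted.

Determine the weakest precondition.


Working backward. After the program, p <= -2 must hold.
Before p := h - 2: h <= 0
Before skip: h <= 0
Before p := 2*h - 3: h <= 0
Before h := p - 3: p <= 3
Answer: WP = p <= 3


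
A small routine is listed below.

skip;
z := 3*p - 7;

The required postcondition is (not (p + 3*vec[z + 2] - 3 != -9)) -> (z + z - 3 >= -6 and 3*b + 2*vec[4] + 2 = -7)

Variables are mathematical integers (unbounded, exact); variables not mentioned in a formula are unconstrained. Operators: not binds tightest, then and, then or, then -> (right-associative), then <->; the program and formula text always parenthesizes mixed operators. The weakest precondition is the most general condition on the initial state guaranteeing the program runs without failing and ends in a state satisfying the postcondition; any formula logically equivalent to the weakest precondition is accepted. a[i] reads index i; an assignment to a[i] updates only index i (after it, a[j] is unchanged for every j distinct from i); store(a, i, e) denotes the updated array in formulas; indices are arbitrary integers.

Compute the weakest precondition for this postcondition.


Working backward. After the program, the postcondition (not (p + 3*vec[z + 2] - 3 != -9)) -> (z + z - 3 >= -6 and 3*b + 2*vec[4] + 2 = -7) must hold; in canonical form it is (not (3*vec[z + 2] + p != -6)) -> (2*z >= -3 and 2*vec[4] + 3*b = -9).
Before z := 3*p - 7: (not (3*vec[3*p - 5] + p != -6)) -> (6*p >= 11 and 2*vec[4] + 3*b = -9)
Before skip: (not (3*vec[3*p - 5] + p != -6)) -> (6*p >= 11 and 2*vec[4] + 3*b = -9)
Answer: WP = (not (3*vec[3*p - 5] + p != -6)) -> (6*p >= 11 and 2*vec[4] + 3*b = -9)


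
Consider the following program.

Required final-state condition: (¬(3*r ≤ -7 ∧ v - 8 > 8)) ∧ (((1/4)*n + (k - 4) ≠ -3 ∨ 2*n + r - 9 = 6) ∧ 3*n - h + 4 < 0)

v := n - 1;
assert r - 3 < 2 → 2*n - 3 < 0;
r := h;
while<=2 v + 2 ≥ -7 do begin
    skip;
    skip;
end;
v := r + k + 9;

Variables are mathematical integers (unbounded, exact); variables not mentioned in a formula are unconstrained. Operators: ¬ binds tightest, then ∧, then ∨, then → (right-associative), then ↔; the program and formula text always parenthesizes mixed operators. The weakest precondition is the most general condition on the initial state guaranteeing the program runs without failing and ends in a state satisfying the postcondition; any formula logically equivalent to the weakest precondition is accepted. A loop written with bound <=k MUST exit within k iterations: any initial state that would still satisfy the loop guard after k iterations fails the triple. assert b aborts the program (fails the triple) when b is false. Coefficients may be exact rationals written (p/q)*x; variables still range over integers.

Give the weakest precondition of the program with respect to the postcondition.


Working backward. After the program, the postcondition (¬(3*r ≤ -7 ∧ v - 8 > 8)) ∧ (((1/4)*n + (k - 4) ≠ -3 ∨ 2*n + r - 9 = 6) ∧ 3*n - h + 4 < 0) must hold; in canonical form it is (¬(3*r ≤ -7 ∧ v > 16)) ∧ (k + (1/4)*n ≠ 1 ∨ 2*n + r = 15) ∧ 3*n < h - 4.
Before v := r + k + 9: (¬(3*r ≤ -7 ∧ k + r > 7)) ∧ (k + (1/4)*n ≠ 1 ∨ 2*n + r = 15) ∧ 3*n < h - 4
Before the loop (bound <=2), unroll the exhaustion recursion (WP_0 = exit-now case; WP_j = one more guarded iteration, up to j = 2):
  WP_0: (¬(v ≥ -9)) ∧ (¬(3*r ≤ -7 ∧ k + r > 7)) ∧ (k + (1/4)*n ≠ 1 ∨ 2*n + r = 15) ∧ 3*n < h - 4
  WP_1: (v ≥ -9 → ((¬(v ≥ -9)) ∧ (¬(3*r ≤ -7 ∧ k + r > 7)) ∧ (k + (1/4)*n ≠ 1 ∨ 2*n + r = 15) ∧ 3*n < h - 4)) ∧ ((¬(v ≥ -9)) → ((¬(3*r ≤ -7 ∧ k + r > 7)) ∧ (k + (1/4)*n ≠ 1 ∨ 2*n + r = 15) ∧ 3*n < h - 4))
  WP_2: (v ≥ -9 → ((v ≥ -9 → ((¬(v ≥ -9)) ∧ (¬(3*r ≤ -7 ∧ k + r > 7)) ∧ (k + (1/4)*n ≠ 1 ∨ 2*n + r = 15) ∧ 3*n < h - 4)) ∧ ((¬(v ≥ -9)) → ((¬(3*r ≤ -7 ∧ k + r > 7)) ∧ (k + (1/4)*n ≠ 1 ∨ 2*n + r = 15) ∧ 3*n < h - 4)))) ∧ ((¬(v ≥ -9)) → ((¬(3*r ≤ -7 ∧ k + r > 7)) ∧ (k + (1/4)*n ≠ 1 ∨ 2*n + r = 15) ∧ 3*n < h - 4))
So before the loop: (v ≥ -9 → ((v ≥ -9 → ((¬(v ≥ -9)) ∧ (¬(3*r ≤ -7 ∧ k + r > 7)) ∧ (k + (1/4)*n ≠ 1 ∨ 2*n + r = 15) ∧ 3*n < h - 4)) ∧ ((¬(v ≥ -9)) → ((¬(3*r ≤ -7 ∧ k + r > 7)) ∧ (k + (1/4)*n ≠ 1 ∨ 2*n + r = 15) ∧ 3*n < h - 4)))) ∧ ((¬(v ≥ -9)) → ((¬(3*r ≤ -7 ∧ k + r > 7)) ∧ (k + (1/4)*n ≠ 1 ∨ 2*n + r = 15) ∧ 3*n < h - 4))
Before r := h: (v ≥ -9 → ((v ≥ -9 → ((¬(v ≥ -9)) ∧ (¬(3*h ≤ -7 ∧ h + k > 7)) ∧ (k + (1/4)*n ≠ 1 ∨ h + 2*n = 15) ∧ 3*n < h - 4)) ∧ ((¬(v ≥ -9)) → ((¬(3*h ≤ -7 ∧ h + k > 7)) ∧ (k + (1/4)*n ≠ 1 ∨ h + 2*n = 15) ∧ 3*n < h - 4)))) ∧ ((¬(v ≥ -9)) → ((¬(3*h ≤ -7 ∧ h + k > 7)) ∧ (k + (1/4)*n ≠ 1 ∨ h + 2*n = 15) ∧ 3*n < h - 4))
Before assert r - 3 < 2 → 2*n - 3 < 0: (r < 5 → 2*n < 3) ∧ (v ≥ -9 → ((v ≥ -9 → ((¬(v ≥ -9)) ∧ (¬(3*h ≤ -7 ∧ h + k > 7)) ∧ (k + (1/4)*n ≠ 1 ∨ h + 2*n = 15) ∧ 3*n < h - 4)) ∧ ((¬(v ≥ -9)) → ((¬(3*h ≤ -7 ∧ h + k > 7)) ∧ (k + (1/4)*n ≠ 1 ∨ h + 2*n = 15) ∧ 3*n < h - 4)))) ∧ ((¬(v ≥ -9)) → ((¬(3*h ≤ -7 ∧ h + k > 7)) ∧ (k + (1/4)*n ≠ 1 ∨ h + 2*n = 15) ∧ 3*n < h - 4))
Before v := n - 1: (r < 5 → 2*n < 3) ∧ (n ≥ -8 → ((n ≥ -8 → ((¬(n ≥ -8)) ∧ (¬(3*h ≤ -7 ∧ h + k > 7)) ∧ (k + (1/4)*n ≠ 1 ∨ h + 2*n = 15) ∧ 3*n < h - 4)) ∧ ((¬(n ≥ -8)) → ((¬(3*h ≤ -7 ∧ h + k > 7)) ∧ (k + (1/4)*n ≠ 1 ∨ h + 2*n = 15) ∧ 3*n < h - 4)))) ∧ ((¬(n ≥ -8)) → ((¬(3*h ≤ -7 ∧ h + k > 7)) ∧ (k + (1/4)*n ≠ 1 ∨ h + 2*n = 15) ∧ 3*n < h - 4))
Answer: WP = (r < 5 → 2*n < 3) ∧ (n ≥ -8 → ((n ≥ -8 → ((¬(n ≥ -8)) ∧ (¬(3*h ≤ -7 ∧ h + k > 7)) ∧ (k + (1/4)*n ≠ 1 ∨ h + 2*n = 15) ∧ 3*n < h - 4)) ∧ ((¬(n ≥ -8)) → ((¬(3*h ≤ -7 ∧ h + k > 7)) ∧ (k + (1/4)*n ≠ 1 ∨ h + 2*n = 15) ∧ 3*n < h - 4)))) ∧ ((¬(n ≥ -8)) → ((¬(3*h ≤ -7 ∧ h + k > 7)) ∧ (k + (1/4)*n ≠ 1 ∨ h + 2*n = 15) ∧ 3*n < h - 4))


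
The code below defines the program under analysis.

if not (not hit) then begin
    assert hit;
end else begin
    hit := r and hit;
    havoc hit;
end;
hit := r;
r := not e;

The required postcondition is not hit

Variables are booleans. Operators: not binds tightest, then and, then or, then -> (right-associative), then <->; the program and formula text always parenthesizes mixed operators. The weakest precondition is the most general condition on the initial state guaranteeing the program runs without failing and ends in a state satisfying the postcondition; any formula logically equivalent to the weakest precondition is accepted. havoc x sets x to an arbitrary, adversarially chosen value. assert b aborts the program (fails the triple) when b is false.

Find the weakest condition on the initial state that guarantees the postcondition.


Working backward. After the program, not hit must hold.
Before r := not e: not hit
Before hit := r: not r
Then branch requires hit and (not r); else branch requires not r.
Before the if: (hit -> (hit and (not r))) and ((not hit) -> (not r))
Answer: WP = (hit -> (hit and (not r))) and ((not hit) -> (not r))


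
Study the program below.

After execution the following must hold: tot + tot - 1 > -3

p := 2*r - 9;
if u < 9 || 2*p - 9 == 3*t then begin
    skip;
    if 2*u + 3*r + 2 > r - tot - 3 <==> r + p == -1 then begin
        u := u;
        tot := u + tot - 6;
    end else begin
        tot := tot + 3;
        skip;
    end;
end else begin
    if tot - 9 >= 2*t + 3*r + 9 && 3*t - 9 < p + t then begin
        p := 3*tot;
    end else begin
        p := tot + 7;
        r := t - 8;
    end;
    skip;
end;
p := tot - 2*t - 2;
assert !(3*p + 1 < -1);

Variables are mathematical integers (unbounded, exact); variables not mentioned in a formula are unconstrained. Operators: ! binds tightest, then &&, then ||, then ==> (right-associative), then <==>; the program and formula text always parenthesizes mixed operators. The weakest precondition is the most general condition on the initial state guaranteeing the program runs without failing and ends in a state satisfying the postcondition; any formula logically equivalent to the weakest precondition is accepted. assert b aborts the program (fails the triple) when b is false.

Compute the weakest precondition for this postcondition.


Working backward. After the program, the postcondition tot + tot - 1 > -3 must hold; in canonical form it is 2*tot > -2.
Before assert !(3*p + 1 < -1): (!(3*p < -2)) && 2*tot > -2
Before p := tot - 2*t - 2: (!(3*tot < 6*t + 4)) && 2*tot > -2
Then branch requires ((2*r + tot + 2*u > -5 <==> p + r == -1) ==> ((!(3*tot + 3*u < 6*t + 22)) && 2*tot + 2*u > 10)) && ((!(2*r + tot + 2*u > -5 <==> p + r == -1)) ==> ((!(3*tot < 6*t - 5)) && 2*tot > -8)); else branch requires ((tot >= 3*r + 2*t + 18 && 2*t < p + 9) ==> ((!(3*tot < 6*t + 4)) && 2*tot > -2)) && ((!(tot >= 3*r + 2*t + 18 && 2*t < p + 9)) ==> ((!(3*tot < 6*t + 4)) && 2*tot > -2)).
Before the if: ((u < 9 || 2*p == 3*t + 9) ==> (((2*r + tot + 2*u > -5 <==> p + r == -1) ==> ((!(3*tot + 3*u < 6*t + 22)) && 2*tot + 2*u > 10)) && ((!(2*r + tot + 2*u > -5 <==> p + r == -1)) ==> ((!(3*tot < 6*t - 5)) && 2*tot > -8)))) && ((!(u < 9 || 2*p == 3*t + 9)) ==> (((tot >= 3*r + 2*t + 18 && 2*t < p + 9) ==> ((!(3*tot < 6*t + 4)) && 2*tot > -2)) && ((!(tot >= 3*r + 2*t + 18 && 2*t < p + 9)) ==> ((!(3*tot < 6*t + 4)) && 2*tot > -2))))
Before p := 2*r - 9: ((u < 9 || 4*r == 3*t + 27) ==> (((2*r + tot + 2*u > -5 <==> 3*r == 8) ==> ((!(3*tot + 3*u < 6*t + 22)) && 2*tot + 2*u > 10)) && ((!(2*r + tot + 2*u > -5 <==> 3*r == 8)) ==> ((!(3*tot < 6*t - 5)) && 2*tot > -8)))) && ((!(u < 9 || 4*r == 3*t + 27)) ==> (((tot >= 3*r + 2*t + 18 && 2*t < 2*r) ==> ((!(3*tot < 6*t + 4)) && 2*tot > -2)) && ((!(tot >= 3*r + 2*t + 18 && 2*t < 2*r)) ==> ((!(3*tot < 6*t + 4)) && 2*tot > -2))))
Answer: WP = ((u < 9 || 4*r == 3*t + 27) ==> (((2*r + tot + 2*u > -5 <==> 3*r == 8) ==> ((!(3*tot + 3*u < 6*t + 22)) && 2*tot + 2*u > 10)) && ((!(2*r + tot + 2*u > -5 <==> 3*r == 8)) ==> ((!(3*tot < 6*t - 5)) && 2*tot > -8)))) && ((!(u < 9 || 4*r == 3*t + 27)) ==> (((tot >= 3*r + 2*t + 18 && 2*t < 2*r) ==> ((!(3*tot < 6*t + 4)) && 2*tot > -2)) && ((!(tot >= 3*r + 2*t + 18 && 2*t < 2*r)) ==> ((!(3*tot < 6*t + 4)) && 2*tot > -2))))


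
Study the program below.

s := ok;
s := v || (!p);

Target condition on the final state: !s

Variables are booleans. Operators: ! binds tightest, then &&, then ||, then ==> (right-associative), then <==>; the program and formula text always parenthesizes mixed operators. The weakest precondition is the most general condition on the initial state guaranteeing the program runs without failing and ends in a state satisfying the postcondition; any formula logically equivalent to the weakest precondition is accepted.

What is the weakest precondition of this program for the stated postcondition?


Working backward. After the program, !s must hold.
Before s := v || (!p): !(v || (!p))
Before s := ok: !(v || (!p))
Answer: WP = !(v || (!p))


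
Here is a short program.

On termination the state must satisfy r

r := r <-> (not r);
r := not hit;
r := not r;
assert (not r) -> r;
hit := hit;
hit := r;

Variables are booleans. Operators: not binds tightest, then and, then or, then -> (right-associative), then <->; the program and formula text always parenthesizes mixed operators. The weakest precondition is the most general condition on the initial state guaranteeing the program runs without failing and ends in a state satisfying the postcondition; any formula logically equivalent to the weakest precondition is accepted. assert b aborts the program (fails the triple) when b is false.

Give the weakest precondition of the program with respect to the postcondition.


Working backward. After the program, r must hold.
Before hit := r: r
Before hit := hit: r
Before assert (not r) -> r: ((not r) -> r) and r
Before r := not r: (r -> (not r)) and (not r)
Before r := not hit: ((not hit) -> hit) and hit
Before r := r <-> (not r): ((not hit) -> hit) and hit
Answer: WP = ((not hit) -> hit) and hit


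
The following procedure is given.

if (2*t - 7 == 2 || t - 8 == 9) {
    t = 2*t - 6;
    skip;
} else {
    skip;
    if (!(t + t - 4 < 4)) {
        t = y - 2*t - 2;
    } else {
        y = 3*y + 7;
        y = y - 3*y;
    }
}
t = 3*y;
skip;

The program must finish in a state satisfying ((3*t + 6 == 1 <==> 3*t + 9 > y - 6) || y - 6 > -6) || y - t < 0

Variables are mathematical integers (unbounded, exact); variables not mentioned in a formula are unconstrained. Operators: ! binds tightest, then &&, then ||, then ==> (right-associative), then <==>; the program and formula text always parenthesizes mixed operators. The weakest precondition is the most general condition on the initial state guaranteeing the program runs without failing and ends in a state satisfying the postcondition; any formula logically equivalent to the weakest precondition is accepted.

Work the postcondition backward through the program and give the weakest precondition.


Working backward. After the program, the postcondition ((3*t + 6 == 1 <==> 3*t + 9 > y - 6) || y - 6 > -6) || y - t < 0 must hold; in canonical form it is (3*t == -5 <==> 3*t > y - 15) || y > 0 || y < t.
Before skip: (3*t == -5 <==> 3*t > y - 15) || y > 0 || y < t
Before t := 3*y: (9*y == -5 <==> 8*y > -15) || y > 0 || 2*y > 0
Then branch requires (9*y == -5 <==> 8*y > -15) || y > 0 || 2*y > 0; else branch requires ((!(2*t < 8)) ==> ((9*y == -5 <==> 8*y > -15) || y > 0 || 2*y > 0)) && (2*t < 8 ==> ((54*y == -121 <==> 48*y < -97) || 6*y < -14 || 12*y < -28)).
Before the if: ((2*t == 9 || t == 17) ==> ((9*y == -5 <==> 8*y > -15) || y > 0 || 2*y > 0)) && ((!(2*t == 9 || t == 17)) ==> (((!(2*t < 8)) ==> ((9*y == -5 <==> 8*y > -15) || y > 0 || 2*y > 0)) && (2*t < 8 ==> ((54*y == -121 <==> 48*y < -97) || 6*y < -14 || 12*y < -28))))
Answer: WP = ((2*t == 9 || t == 17) ==> ((9*y == -5 <==> 8*y > -15) || y > 0 || 2*y > 0)) && ((!(2*t == 9 || t == 17)) ==> (((!(2*t < 8)) ==> ((9*y == -5 <==> 8*y > -15) || y > 0 || 2*y > 0)) && (2*t < 8 ==> ((54*y == -121 <==> 48*y < -97) || 6*y < -14 || 12*y < -28))))


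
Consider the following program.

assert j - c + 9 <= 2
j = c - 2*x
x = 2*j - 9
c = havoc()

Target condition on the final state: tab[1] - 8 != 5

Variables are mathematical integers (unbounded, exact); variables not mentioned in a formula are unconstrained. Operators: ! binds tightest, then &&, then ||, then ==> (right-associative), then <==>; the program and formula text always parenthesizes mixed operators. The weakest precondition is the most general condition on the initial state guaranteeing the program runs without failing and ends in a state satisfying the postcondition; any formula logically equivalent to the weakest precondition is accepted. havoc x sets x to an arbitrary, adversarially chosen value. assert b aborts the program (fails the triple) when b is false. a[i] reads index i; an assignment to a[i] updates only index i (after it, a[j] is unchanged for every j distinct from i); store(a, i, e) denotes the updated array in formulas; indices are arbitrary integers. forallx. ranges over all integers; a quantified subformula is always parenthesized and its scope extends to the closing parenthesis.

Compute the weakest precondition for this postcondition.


Working backward. After the program, the postcondition tab[1] - 8 != 5 must hold; in canonical form it is tab[1] != 13.
Before havoc c: tab[1] != 13
Before x := 2*j - 9: tab[1] != 13
Before j := c - 2*x: tab[1] != 13
Before assert j - c + 9 <= 2: j <= c - 7 && tab[1] != 13
Answer: WP = j <= c - 7 && tab[1] != 13


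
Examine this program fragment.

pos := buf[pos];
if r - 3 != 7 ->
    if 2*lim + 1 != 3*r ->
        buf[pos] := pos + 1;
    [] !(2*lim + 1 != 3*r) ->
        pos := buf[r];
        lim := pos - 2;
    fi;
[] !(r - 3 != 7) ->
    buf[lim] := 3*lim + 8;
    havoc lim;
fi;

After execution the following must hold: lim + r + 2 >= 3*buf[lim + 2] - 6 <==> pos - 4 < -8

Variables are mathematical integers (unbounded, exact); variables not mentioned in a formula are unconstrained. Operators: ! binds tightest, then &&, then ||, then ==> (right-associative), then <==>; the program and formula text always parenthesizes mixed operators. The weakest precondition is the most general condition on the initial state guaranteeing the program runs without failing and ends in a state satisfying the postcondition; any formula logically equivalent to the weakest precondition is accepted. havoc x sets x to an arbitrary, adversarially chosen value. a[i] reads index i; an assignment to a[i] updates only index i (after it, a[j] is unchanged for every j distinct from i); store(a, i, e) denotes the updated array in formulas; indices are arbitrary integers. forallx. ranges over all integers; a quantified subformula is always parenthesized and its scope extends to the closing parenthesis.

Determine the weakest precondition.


Working backward. After the program, the postcondition lim + r + 2 >= 3*buf[lim + 2] - 6 <==> pos - 4 < -8 must hold; in canonical form it is lim + r >= 3*buf[lim + 2] - 8 <==> pos < -4.
Then branch requires (2*lim != 3*r - 1 ==> (lim + r >= 3*store(buf, pos, pos + 1)[lim + 2] - 8 <==> pos < -4)) && ((!(2*lim != 3*r - 1)) ==> (buf[r] + r >= 3*buf[buf[r]] - 6 <==> buf[r] < -4)); else branch requires forall lim_1. (lim_1 + r >= 3*store(buf, lim, 3*lim + 8)[lim_1 + 2] - 8 <==> pos < -4).
Before the if: (r != 10 ==> ((2*lim != 3*r - 1 ==> (lim + r >= 3*store(buf, pos, pos + 1)[lim + 2] - 8 <==> pos < -4)) && ((!(2*lim != 3*r - 1)) ==> (buf[r] + r >= 3*buf[buf[r]] - 6 <==> buf[r] < -4)))) && ((!(r != 10)) ==> (forall lim_1. (lim_1 + r >= 3*store(buf, lim, 3*lim + 8)[lim_1 + 2] - 8 <==> pos < -4)))
Before pos := buf[pos]: (r != 10 ==> ((2*lim != 3*r - 1 ==> (lim + r >= 3*store(buf, buf[pos], buf[pos] + 1)[lim + 2] - 8 <==> buf[pos] < -4)) && ((!(2*lim != 3*r - 1)) ==> (buf[r] + r >= 3*buf[buf[r]] - 6 <==> buf[r] < -4)))) && ((!(r != 10)) ==> (forall lim_1. (lim_1 + r >= 3*store(buf, lim, 3*lim + 8)[lim_1 + 2] - 8 <==> buf[pos] < -4)))
Answer: WP = (r != 10 ==> ((2*lim != 3*r - 1 ==> (lim + r >= 3*store(buf, buf[pos], buf[pos] + 1)[lim + 2] - 8 <==> buf[pos] < -4)) && ((!(2*lim != 3*r - 1)) ==> (buf[r] + r >= 3*buf[buf[r]] - 6 <==> buf[r] < -4)))) && ((!(r != 10)) ==> (forall lim_1. (lim_1 + r >= 3*store(buf, lim, 3*lim + 8)[lim_1 + 2] - 8 <==> buf[pos] < -4)))


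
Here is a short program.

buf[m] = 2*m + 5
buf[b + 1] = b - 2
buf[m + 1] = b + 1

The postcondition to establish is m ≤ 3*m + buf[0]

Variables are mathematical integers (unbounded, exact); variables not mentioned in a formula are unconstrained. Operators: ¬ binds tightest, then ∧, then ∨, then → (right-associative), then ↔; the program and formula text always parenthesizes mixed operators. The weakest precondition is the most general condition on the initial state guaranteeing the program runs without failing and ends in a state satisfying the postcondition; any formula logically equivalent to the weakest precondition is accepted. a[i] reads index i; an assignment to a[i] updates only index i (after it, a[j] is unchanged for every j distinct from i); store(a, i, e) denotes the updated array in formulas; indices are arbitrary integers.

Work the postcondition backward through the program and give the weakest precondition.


Working backward. After the program, the postcondition m ≤ 3*m + buf[0] must hold; in canonical form it is buf[0] + 2*m ≥ 0.
Before buf[m + 1] := b + 1: store(buf, m + 1, b + 1)[0] + 2*m ≥ 0
Before buf[b + 1] := b - 2: store(store(buf, b + 1, b - 2), m + 1, b + 1)[0] + 2*m ≥ 0
Before buf[m] := 2*m + 5: store(store(store(buf, m, 2*m + 5), b + 1, b - 2), m + 1, b + 1)[0] + 2*m ≥ 0
Answer: WP = store(store(store(buf, m, 2*m + 5), b + 1, b - 2), m + 1, b + 1)[0] + 2*m ≥ 0


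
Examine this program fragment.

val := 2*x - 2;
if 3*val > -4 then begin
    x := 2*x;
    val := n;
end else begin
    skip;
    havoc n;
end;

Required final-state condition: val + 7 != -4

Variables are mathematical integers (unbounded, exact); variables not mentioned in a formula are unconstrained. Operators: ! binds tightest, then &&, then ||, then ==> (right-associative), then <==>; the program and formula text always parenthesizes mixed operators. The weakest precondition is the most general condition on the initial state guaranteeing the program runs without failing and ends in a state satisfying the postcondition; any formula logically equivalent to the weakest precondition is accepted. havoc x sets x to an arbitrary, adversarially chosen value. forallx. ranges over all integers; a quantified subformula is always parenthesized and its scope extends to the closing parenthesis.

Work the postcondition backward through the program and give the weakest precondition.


Working backward. After the program, the postcondition val + 7 != -4 must hold; in canonical form it is val != -11.
Then branch requires n != -11; else branch requires val != -11.
Before the if: (3*val > -4 ==> n != -11) && ((!(3*val > -4)) ==> val != -11)
Before val := 2*x - 2: (6*x > 2 ==> n != -11) && ((!(6*x > 2)) ==> 2*x != -9)
Answer: WP = (6*x > 2 ==> n != -11) && ((!(6*x > 2)) ==> 2*x != -9)


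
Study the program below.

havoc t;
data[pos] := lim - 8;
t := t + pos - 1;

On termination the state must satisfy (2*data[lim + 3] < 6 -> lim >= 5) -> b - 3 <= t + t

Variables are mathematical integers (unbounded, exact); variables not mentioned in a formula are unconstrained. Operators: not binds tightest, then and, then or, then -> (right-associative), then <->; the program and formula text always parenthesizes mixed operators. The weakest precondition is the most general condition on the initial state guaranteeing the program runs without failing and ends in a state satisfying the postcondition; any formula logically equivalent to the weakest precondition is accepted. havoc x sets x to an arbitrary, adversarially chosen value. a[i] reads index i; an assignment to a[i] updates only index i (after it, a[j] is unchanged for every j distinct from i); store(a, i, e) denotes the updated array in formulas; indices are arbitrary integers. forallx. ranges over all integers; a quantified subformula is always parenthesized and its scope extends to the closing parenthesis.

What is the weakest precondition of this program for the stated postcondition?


Working backward. After the program, the postcondition (2*data[lim + 3] < 6 -> lim >= 5) -> b - 3 <= t + t must hold; in canonical form it is (2*data[lim + 3] < 6 -> lim >= 5) -> b <= 2*t + 3.
Before t := t + pos - 1: (2*data[lim + 3] < 6 -> lim >= 5) -> b <= 2*pos + 2*t + 1
Before data[pos] := lim - 8: (2*store(data, pos, lim - 8)[lim + 3] < 6 -> lim >= 5) -> b <= 2*pos + 2*t + 1
Before havoc t: forall t_1. ((2*store(data, pos, lim - 8)[lim + 3] < 6 -> lim >= 5) -> b <= 2*pos + 2*t_1 + 1)
Answer: WP = forall t_1. ((2*store(data, pos, lim - 8)[lim + 3] < 6 -> lim >= 5) -> b <= 2*pos + 2*t_1 + 1)


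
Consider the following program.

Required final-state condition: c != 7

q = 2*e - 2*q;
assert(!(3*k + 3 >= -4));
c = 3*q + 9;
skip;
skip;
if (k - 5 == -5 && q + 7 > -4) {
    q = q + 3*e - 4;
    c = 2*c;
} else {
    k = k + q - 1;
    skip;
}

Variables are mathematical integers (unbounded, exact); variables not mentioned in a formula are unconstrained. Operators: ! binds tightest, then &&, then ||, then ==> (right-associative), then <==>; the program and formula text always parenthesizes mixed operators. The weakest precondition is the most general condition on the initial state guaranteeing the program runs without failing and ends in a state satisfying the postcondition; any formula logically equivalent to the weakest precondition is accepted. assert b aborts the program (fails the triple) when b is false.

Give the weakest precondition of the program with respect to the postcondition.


Working backward. After the program, c != 7 must hold.
Then branch requires 2*c != 7; else branch requires c != 7.
Before the if: ((k == 0 && q > -11) ==> 2*c != 7) && ((!(k == 0 && q > -11)) ==> c != 7)
Before skip: ((k == 0 && q > -11) ==> 2*c != 7) && ((!(k == 0 && q > -11)) ==> c != 7)
Before skip: ((k == 0 && q > -11) ==> 2*c != 7) && ((!(k == 0 && q > -11)) ==> c != 7)
Before c := 3*q + 9: ((k == 0 && q > -11) ==> 6*q != -11) && ((!(k == 0 && q > -11)) ==> 3*q != -2)
Before assert !(3*k + 3 >= -4): (!(3*k >= -7)) && ((k == 0 && q > -11) ==> 6*q != -11) && ((!(k == 0 && q > -11)) ==> 3*q != -2)
Before q := 2*e - 2*q: (!(3*k >= -7)) && ((k == 0 && 2*e > 2*q - 11) ==> 12*e != 12*q - 11) && ((!(k == 0 && 2*e > 2*q - 11)) ==> 6*e != 6*q - 2)
Answer: WP = (!(3*k >= -7)) && ((k == 0 && 2*e > 2*q - 11) ==> 12*e != 12*q - 11) && ((!(k == 0 && 2*e > 2*q - 11)) ==> 6*e != 6*q - 2)


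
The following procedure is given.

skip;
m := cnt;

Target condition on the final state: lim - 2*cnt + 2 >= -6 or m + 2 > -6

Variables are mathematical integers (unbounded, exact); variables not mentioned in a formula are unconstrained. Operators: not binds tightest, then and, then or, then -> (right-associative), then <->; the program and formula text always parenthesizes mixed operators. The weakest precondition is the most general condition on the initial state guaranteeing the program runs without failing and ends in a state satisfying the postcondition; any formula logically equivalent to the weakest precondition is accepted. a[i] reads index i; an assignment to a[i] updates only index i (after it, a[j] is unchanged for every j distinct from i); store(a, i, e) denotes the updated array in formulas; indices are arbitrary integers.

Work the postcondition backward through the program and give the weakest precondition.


Working backward. After the program, the postcondition lim - 2*cnt + 2 >= -6 or m + 2 > -6 must hold; in canonical form it is lim >= 2*cnt - 8 or m > -8.
Before m := cnt: lim >= 2*cnt - 8 or cnt > -8
Before skip: lim >= 2*cnt - 8 or cnt > -8
Answer: WP = lim >= 2*cnt - 8 or cnt > -8


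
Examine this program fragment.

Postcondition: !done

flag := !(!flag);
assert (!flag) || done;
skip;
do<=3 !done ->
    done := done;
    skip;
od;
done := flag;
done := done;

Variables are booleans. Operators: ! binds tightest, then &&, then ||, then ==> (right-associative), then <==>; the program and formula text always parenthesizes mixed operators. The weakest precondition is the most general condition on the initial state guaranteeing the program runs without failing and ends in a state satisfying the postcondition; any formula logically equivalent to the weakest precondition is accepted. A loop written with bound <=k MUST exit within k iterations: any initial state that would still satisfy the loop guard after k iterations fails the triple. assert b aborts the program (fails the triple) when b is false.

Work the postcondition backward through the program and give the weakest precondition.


Working backward. After the program, !done must hold.
Before done := done: !done
Before done := flag: !flag
Before the loop (bound <=3), unroll the exhaustion recursion (WP_0 = exit-now case; WP_j = one more guarded iteration, up to j = 3):
  WP_0: done && (!flag)
  WP_1: ((!done) ==> (done && (!flag))) && (done ==> (!flag))
  WP_2: ((!done) ==> (((!done) ==> (done && (!flag))) && (done ==> (!flag)))) && (done ==> (!flag))
  WP_3: ((!done) ==> (((!done) ==> (((!done) ==> (done && (!flag))) && (done ==> (!flag)))) && (done ==> (!flag)))) && (done ==> (!flag))
So before the loop: ((!done) ==> (((!done) ==> (((!done) ==> (done && (!flag))) && (done ==> (!flag)))) && (done ==> (!flag)))) && (done ==> (!flag))
Before skip: ((!done) ==> (((!done) ==> (((!done) ==> (done && (!flag))) && (done ==> (!flag)))) && (done ==> (!flag)))) && (done ==> (!flag))
Before assert (!flag) || done: ((!flag) || done) && ((!done) ==> (((!done) ==> (((!done) ==> (done && (!flag))) && (done ==> (!flag)))) && (done ==> (!flag)))) && (done ==> (!flag))
Before flag := !(!flag): ((!flag) || done) && ((!done) ==> (((!done) ==> (((!done) ==> (done && (!flag))) && (done ==> (!flag)))) && (done ==> (!flag)))) && (done ==> (!flag))
Answer: WP = ((!flag) || done) && ((!done) ==> (((!done) ==> (((!done) ==> (done && (!flag))) && (done ==> (!flag)))) && (done ==> (!flag)))) && (done ==> (!flag))


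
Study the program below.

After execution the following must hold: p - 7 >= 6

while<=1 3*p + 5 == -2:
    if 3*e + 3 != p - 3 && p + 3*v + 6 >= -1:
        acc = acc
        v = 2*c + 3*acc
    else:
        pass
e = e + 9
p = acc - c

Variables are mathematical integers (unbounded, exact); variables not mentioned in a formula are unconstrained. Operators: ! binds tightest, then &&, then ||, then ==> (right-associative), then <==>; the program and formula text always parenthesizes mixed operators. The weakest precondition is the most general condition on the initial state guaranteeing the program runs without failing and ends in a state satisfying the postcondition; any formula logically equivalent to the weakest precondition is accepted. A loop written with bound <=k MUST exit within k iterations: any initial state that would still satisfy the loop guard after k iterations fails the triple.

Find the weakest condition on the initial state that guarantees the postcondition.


Working backward. After the program, the postcondition p - 7 >= 6 must hold; in canonical form it is p >= 13.
Before p := acc - c: acc >= c + 13
Before e := e + 9: acc >= c + 13
Before the loop (bound <=1), unroll the exhaustion recursion (WP_0 = exit-now case; WP_j = one more guarded iteration, up to j = 1):
  WP_0: (!(3*p == -7)) && acc >= c + 13
  WP_1: (3*p == -7 ==> (((3*e != p - 6 && p + 3*v >= -7) ==> ((!(3*p == -7)) && acc >= c + 13)) && ((!(3*e != p - 6 && p + 3*v >= -7)) ==> ((!(3*p == -7)) && acc >= c + 13)))) && ((!(3*p == -7)) ==> acc >= c + 13)
So before the loop: (3*p == -7 ==> (((3*e != p - 6 && p + 3*v >= -7) ==> ((!(3*p == -7)) && acc >= c + 13)) && ((!(3*e != p - 6 && p + 3*v >= -7)) ==> ((!(3*p == -7)) && acc >= c + 13)))) && ((!(3*p == -7)) ==> acc >= c + 13)
Answer: WP = (3*p == -7 ==> (((3*e != p - 6 && p + 3*v >= -7) ==> ((!(3*p == -7)) && acc >= c + 13)) && ((!(3*e != p - 6 && p + 3*v >= -7)) ==> ((!(3*p == -7)) && acc >= c + 13)))) && ((!(3*p == -7)) ==> acc >= c + 13)


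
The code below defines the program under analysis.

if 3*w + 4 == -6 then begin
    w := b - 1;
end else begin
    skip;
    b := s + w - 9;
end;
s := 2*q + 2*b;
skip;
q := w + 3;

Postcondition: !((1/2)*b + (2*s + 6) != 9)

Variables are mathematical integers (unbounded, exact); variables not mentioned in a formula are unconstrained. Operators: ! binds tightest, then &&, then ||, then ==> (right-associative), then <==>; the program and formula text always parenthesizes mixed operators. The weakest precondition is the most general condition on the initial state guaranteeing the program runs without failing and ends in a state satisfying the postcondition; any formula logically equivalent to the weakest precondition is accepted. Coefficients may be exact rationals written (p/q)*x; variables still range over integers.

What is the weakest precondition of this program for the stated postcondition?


Working backward. After the program, the postcondition !((1/2)*b + (2*s + 6) != 9) must hold; in canonical form it is !((1/2)*b + 2*s != 3).
Before q := w + 3: !((1/2)*b + 2*s != 3)
Before skip: !((1/2)*b + 2*s != 3)
Before s := 2*q + 2*b: !((9/2)*b + 4*q != 3)
Then branch requires !((9/2)*b + 4*q != 3); else branch requires !(4*q + (9/2)*s + (9/2)*w != 87/2).
Before the if: (3*w == -10 ==> (!((9/2)*b + 4*q != 3))) && ((!(3*w == -10)) ==> (!(4*q + (9/2)*s + (9/2)*w != 87/2)))
Answer: WP = (3*w == -10 ==> (!((9/2)*b + 4*q != 3))) && ((!(3*w == -10)) ==> (!(4*q + (9/2)*s + (9/2)*w != 87/2)))


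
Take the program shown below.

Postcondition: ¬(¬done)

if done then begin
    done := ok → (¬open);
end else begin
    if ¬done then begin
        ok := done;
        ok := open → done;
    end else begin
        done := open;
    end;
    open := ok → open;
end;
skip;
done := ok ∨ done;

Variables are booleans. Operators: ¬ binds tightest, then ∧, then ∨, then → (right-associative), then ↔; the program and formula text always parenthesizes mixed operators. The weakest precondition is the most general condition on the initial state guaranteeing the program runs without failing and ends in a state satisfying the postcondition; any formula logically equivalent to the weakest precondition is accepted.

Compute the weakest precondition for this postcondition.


Working backward. After the program, the postcondition ¬(¬done) must hold; in canonical form it is done.
Before done := ok ∨ done: ok ∨ done
Before skip: ok ∨ done
Then branch requires ok ∨ (ok → (¬open)); else branch requires ((¬done) → ((open → done) ∨ done)) ∧ (done → (ok ∨ open)).
Before the if: (done → (ok ∨ (ok → (¬open)))) ∧ ((¬done) → (((¬done) → ((open → done) ∨ done)) ∧ (done → (ok ∨ open))))
Answer: WP = (done → (ok ∨ (ok → (¬open)))) ∧ ((¬done) → (((¬done) → ((open → done) ∨ done)) ∧ (done → (ok ∨ open))))


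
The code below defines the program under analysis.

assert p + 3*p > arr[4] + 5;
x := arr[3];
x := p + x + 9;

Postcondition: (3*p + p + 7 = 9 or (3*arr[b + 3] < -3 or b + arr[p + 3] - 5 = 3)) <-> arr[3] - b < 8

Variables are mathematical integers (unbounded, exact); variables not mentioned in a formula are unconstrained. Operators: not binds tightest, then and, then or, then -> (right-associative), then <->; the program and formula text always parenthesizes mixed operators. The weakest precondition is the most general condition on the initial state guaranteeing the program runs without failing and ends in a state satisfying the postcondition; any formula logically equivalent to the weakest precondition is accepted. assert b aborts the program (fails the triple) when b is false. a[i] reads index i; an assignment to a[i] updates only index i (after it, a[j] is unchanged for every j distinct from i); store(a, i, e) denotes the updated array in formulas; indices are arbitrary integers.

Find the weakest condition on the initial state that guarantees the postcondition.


Working backward. After the program, the postcondition (3*p + p + 7 = 9 or (3*arr[b + 3] < -3 or b + arr[p + 3] - 5 = 3)) <-> arr[3] - b < 8 must hold; in canonical form it is (4*p = 2 or 3*arr[b + 3] < -3 or arr[p + 3] + b = 8) <-> arr[3] < b + 8.
Before x := p + x + 9: (4*p = 2 or 3*arr[b + 3] < -3 or arr[p + 3] + b = 8) <-> arr[3] < b + 8
Before x := arr[3]: (4*p = 2 or 3*arr[b + 3] < -3 or arr[p + 3] + b = 8) <-> arr[3] < b + 8
Before assert p + 3*p > arr[4] + 5: 4*p > arr[4] + 5 and ((4*p = 2 or 3*arr[b + 3] < -3 or arr[p + 3] + b = 8) <-> arr[3] < b + 8)
Answer: WP = 4*p > arr[4] + 5 and ((4*p = 2 or 3*arr[b + 3] < -3 or arr[p + 3] + b = 8) <-> arr[3] < b + 8)


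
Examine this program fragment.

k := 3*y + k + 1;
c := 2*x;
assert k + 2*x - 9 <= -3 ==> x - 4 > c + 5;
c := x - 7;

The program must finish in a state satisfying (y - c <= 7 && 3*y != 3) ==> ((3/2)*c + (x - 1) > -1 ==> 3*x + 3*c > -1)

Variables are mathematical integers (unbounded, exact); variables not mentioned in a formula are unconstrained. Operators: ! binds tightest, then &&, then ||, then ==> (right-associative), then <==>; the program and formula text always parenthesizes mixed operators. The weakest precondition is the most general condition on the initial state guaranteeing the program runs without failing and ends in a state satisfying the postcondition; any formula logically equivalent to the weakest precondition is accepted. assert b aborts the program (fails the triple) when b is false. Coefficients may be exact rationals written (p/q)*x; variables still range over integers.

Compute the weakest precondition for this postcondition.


Working backward. After the program, the postcondition (y - c <= 7 && 3*y != 3) ==> ((3/2)*c + (x - 1) > -1 ==> 3*x + 3*c > -1) must hold; in canonical form it is (y <= c + 7 && 3*y != 3) ==> ((3/2)*c + x > 0 ==> 3*c + 3*x > -1).
Before c := x - 7: (y <= x && 3*y != 3) ==> ((5/2)*x > 21/2 ==> 6*x > 20)
Before assert k + 2*x - 9 <= -3 ==> x - 4 > c + 5: (k + 2*x <= 6 ==> x > c + 9) && ((y <= x && 3*y != 3) ==> ((5/2)*x > 21/2 ==> 6*x > 20))
Before c := 2*x: (k + 2*x <= 6 ==> x < -9) && ((y <= x && 3*y != 3) ==> ((5/2)*x > 21/2 ==> 6*x > 20))
Before k := 3*y + k + 1: (k + 2*x + 3*y <= 5 ==> x < -9) && ((y <= x && 3*y != 3) ==> ((5/2)*x > 21/2 ==> 6*x > 20))
Answer: WP = (k + 2*x + 3*y <= 5 ==> x < -9) && ((y <= x && 3*y != 3) ==> ((5/2)*x > 21/2 ==> 6*x > 20))


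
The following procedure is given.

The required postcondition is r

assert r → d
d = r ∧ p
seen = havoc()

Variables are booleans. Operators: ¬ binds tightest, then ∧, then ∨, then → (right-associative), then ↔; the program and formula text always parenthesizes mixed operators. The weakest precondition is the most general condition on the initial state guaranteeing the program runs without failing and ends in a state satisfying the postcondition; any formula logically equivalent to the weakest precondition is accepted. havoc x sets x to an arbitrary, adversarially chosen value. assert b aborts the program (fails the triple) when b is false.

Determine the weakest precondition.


Working backward. After the program, r must hold.
Before havoc seen: r
Before d := r ∧ p: r
Before assert r → d: (r → d) ∧ r
Answer: WP = (r → d) ∧ r


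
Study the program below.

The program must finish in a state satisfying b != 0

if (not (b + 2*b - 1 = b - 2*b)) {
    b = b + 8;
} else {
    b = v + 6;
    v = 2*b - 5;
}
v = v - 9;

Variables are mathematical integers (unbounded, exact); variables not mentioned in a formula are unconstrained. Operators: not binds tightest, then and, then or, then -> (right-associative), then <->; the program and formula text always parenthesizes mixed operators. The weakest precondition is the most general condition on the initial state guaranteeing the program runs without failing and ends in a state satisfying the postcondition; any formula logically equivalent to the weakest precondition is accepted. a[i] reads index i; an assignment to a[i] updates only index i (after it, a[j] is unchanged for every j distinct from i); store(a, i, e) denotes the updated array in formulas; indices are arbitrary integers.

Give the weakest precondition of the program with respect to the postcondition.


Working backward. After the program, b != 0 must hold.
Before v := v - 9: b != 0
Then branch requires b != -8; else branch requires v != -6.
Before the if: ((not (4*b = 1)) -> b != -8) and (4*b = 1 -> v != -6)
Answer: WP = ((not (4*b = 1)) -> b != -8) and (4*b = 1 -> v != -6)


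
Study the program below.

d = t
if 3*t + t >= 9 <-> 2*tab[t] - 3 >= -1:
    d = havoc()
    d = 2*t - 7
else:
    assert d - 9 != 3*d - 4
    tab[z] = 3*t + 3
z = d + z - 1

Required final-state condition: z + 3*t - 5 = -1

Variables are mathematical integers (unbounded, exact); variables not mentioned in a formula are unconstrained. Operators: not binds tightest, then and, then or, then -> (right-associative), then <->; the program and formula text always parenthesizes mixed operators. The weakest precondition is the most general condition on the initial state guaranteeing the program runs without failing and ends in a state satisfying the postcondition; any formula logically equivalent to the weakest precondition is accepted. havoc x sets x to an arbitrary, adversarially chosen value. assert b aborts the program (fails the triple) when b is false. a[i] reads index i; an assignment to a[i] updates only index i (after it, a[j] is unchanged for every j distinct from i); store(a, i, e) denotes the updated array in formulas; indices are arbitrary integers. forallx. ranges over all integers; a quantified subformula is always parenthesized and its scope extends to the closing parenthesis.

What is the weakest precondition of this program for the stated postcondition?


Working backward. After the program, the postcondition z + 3*t - 5 = -1 must hold; in canonical form it is 3*t + z = 4.
Before z := d + z - 1: d + 3*t + z = 5
Then branch requires 5*t + z = 12; else branch requires 2*d != -5 and d + 3*t + z = 5.
Before the if: ((4*t >= 9 <-> 2*tab[t] >= 2) -> 5*t + z = 12) and ((not (4*t >= 9 <-> 2*tab[t] >= 2)) -> (2*d != -5 and d + 3*t + z = 5))
Before d := t: ((4*t >= 9 <-> 2*tab[t] >= 2) -> 5*t + z = 12) and ((not (4*t >= 9 <-> 2*tab[t] >= 2)) -> (2*t != -5 and 4*t + z = 5))
Answer: WP = ((4*t >= 9 <-> 2*tab[t] >= 2) -> 5*t + z = 12) and ((not (4*t >= 9 <-> 2*tab[t] >= 2)) -> (2*t != -5 and 4*t + z = 5))
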